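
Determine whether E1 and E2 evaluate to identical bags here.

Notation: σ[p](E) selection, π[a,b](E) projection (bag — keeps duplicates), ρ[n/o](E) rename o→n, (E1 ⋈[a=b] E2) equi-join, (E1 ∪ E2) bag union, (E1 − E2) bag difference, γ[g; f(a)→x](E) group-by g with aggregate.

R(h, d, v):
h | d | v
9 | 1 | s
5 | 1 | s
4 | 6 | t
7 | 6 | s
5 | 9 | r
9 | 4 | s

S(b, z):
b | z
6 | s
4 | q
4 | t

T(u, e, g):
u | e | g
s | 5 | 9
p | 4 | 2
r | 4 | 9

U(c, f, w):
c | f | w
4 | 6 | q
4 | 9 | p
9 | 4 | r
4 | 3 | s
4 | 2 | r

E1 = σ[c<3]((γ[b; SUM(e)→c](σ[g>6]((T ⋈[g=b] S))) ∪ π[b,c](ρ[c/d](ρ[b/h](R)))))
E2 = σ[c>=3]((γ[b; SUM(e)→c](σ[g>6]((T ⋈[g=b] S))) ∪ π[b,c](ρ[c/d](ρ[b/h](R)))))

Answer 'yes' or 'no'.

E1 row counts bottom-up:
  T → 3
  S → 3
  (T ⋈[g=b] S) → 0
  σ[g>6]((T ⋈[g=b] S)) → 0
  γ[b; SUM(e)→c](σ[g>6]((T ⋈[g=b] S))) → 0
  R → 6
  ρ[b/h](R) → 6
  ρ[c/d](ρ[b/h](R)) → 6
  π[b,c](ρ[c/d](ρ[b/h](R))) → 6
  (γ[b; SUM(e)→c](σ[g>6]((T ⋈[g=b] S))) ∪ π[b,c](ρ[c/d](ρ[b/h](R)))) → 6
  σ[c<3]((γ[b; SUM(e)→c](σ[g>6]((T ⋈[g=b] S))) ∪ π[b,c](ρ[c/d](ρ[b/h](R))))) → 2
E2 row counts bottom-up:
  T → 3
  S → 3
  (T ⋈[g=b] S) → 0
  σ[g>6]((T ⋈[g=b] S)) → 0
  γ[b; SUM(e)→c](σ[g>6]((T ⋈[g=b] S))) → 0
  R → 6
  ρ[b/h](R) → 6
  ρ[c/d](ρ[b/h](R)) → 6
  π[b,c](ρ[c/d](ρ[b/h](R))) → 6
  (γ[b; SUM(e)→c](σ[g>6]((T ⋈[g=b] S))) ∪ π[b,c](ρ[c/d](ρ[b/h](R)))) → 6
  σ[c>=3]((γ[b; SUM(e)→c](σ[g>6]((T ⋈[g=b] S))) ∪ π[b,c](ρ[c/d](ρ[b/h](R))))) → 4

E1 result:
b | c
5 | 1
9 | 1
E2 result:
b | c
4 | 6
5 | 9
7 | 6
9 | 4
Witness: (4, 6) appears 0× in E1 but 1× in E2.

no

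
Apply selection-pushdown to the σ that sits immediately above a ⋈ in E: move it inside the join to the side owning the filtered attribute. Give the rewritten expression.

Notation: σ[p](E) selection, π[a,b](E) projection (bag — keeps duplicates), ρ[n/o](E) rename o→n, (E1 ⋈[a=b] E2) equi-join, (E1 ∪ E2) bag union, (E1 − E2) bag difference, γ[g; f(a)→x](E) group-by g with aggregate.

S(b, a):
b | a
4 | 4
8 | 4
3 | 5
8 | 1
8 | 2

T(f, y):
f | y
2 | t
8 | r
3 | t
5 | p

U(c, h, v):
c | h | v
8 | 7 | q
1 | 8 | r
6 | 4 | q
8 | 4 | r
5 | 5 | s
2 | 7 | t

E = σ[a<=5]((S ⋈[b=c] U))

σ filters on a, owned by the left side.
E' = (σ[a<=5](S) ⋈[b=c] U)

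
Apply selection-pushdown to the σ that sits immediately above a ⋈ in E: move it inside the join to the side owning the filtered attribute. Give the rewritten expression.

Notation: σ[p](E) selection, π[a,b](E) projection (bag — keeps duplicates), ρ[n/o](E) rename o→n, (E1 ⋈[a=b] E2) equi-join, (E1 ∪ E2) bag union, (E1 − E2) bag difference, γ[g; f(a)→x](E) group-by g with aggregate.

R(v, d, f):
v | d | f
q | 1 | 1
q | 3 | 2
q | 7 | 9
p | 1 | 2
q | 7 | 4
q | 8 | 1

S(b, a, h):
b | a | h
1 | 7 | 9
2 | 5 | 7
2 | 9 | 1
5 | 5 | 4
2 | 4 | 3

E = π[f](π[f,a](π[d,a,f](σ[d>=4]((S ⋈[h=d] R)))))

σ filters on d, owned by the right side.
E' = π[f](π[f,a](π[d,a,f]((S ⋈[h=d] σ[d>=4](R)))))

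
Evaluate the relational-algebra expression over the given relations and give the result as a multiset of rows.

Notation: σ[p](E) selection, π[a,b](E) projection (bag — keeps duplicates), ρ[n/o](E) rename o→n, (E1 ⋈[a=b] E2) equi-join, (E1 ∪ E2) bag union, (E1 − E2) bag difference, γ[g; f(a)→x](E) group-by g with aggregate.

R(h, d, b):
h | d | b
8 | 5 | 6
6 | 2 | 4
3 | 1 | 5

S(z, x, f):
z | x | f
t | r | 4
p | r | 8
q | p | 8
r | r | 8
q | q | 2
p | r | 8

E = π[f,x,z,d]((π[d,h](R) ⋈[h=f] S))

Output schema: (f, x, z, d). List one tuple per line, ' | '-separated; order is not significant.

Subexpression sizes:
  R → 3
  π[d,h](R) → 3
  S → 6
  (π[d,h](R) ⋈[h=f] S) → 4
  π[f,x,z,d]((π[d,h](R) ⋈[h=f] S)) → 4

== RESULT ==
f | x | z | d
8 | p | q | 5
8 | r | p | 5
8 | r | p | 5
8 | r | r | 5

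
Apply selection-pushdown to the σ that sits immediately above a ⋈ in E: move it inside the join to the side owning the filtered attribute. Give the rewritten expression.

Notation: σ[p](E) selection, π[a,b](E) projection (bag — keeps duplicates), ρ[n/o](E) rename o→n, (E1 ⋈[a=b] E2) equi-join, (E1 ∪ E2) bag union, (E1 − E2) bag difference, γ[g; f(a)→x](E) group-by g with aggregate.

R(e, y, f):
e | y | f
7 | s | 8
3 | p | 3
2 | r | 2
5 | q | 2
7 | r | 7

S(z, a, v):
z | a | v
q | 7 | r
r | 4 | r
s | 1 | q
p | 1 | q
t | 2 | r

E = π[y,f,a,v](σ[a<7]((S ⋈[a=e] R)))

σ filters on a, owned by the left side.
E' = π[y,f,a,v]((σ[a<7](S) ⋈[a=e] R))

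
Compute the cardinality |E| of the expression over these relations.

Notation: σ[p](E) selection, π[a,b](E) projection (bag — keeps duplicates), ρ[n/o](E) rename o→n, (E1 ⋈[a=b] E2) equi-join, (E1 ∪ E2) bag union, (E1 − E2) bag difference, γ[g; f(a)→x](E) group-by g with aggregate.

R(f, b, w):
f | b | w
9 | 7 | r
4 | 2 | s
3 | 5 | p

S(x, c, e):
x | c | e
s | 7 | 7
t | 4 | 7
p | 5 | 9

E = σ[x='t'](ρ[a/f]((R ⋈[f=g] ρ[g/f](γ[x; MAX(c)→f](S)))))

Per-node cardinality:
  R → 3
  S → 3
  γ[x; MAX(c)→f](S) → 3
  ρ[g/f](γ[x; MAX(c)→f](S)) → 3
  (R ⋈[f=g] ρ[g/f](γ[x; MAX(c)→f](S))) → 1
  ρ[a/f]((R ⋈[f=g] ρ[g/f](γ[x; MAX(c)→f](S)))) → 1
  σ[x='t'](ρ[a/f]((R ⋈[f=g] ρ[g/f](γ[x; MAX(c)→f](S))))) → 1

|E| = 1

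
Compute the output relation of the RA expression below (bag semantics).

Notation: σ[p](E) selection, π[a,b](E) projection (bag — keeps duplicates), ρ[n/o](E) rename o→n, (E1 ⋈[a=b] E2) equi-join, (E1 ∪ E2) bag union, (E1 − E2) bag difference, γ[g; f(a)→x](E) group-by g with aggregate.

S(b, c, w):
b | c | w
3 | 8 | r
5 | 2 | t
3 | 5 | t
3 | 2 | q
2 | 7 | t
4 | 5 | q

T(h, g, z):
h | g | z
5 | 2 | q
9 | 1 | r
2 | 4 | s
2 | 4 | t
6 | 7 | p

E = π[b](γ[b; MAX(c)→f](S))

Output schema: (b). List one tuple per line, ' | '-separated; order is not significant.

Per-node cardinality:
  S → 6
  γ[b; MAX(c)→f](S) → 4
  π[b](γ[b; MAX(c)→f](S)) → 4

== RESULT ==
b
2
3
4
5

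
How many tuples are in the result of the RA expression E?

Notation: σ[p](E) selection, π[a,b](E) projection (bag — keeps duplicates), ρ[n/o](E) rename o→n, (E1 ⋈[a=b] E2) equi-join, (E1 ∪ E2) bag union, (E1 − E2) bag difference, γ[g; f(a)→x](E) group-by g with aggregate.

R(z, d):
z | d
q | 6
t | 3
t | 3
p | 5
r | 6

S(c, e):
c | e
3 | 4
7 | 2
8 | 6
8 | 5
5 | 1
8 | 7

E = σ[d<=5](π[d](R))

Subexpression sizes:
  R → 5
  π[d](R) → 5
  σ[d<=5](π[d](R)) → 3

|E| = 3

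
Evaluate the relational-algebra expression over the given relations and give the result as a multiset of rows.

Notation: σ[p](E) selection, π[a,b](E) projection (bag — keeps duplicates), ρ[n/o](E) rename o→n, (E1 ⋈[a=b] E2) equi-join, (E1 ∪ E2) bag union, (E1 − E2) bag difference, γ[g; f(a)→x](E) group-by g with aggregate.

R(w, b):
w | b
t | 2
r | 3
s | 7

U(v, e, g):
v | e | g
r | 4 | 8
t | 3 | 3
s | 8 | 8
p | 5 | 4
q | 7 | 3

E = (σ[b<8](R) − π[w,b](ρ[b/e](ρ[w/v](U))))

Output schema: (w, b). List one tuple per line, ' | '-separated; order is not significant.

Row counts bottom-up:
  R → 3
  σ[b<8](R) → 3
  U → 5
  ρ[w/v](U) → 5
  ρ[b/e](ρ[w/v](U)) → 5
  π[w,b](ρ[b/e](ρ[w/v](U))) → 5
  (σ[b<8](R) − π[w,b](ρ[b/e](ρ[w/v](U)))) → 3

== RESULT ==
w | b
r | 3
s | 7
t | 2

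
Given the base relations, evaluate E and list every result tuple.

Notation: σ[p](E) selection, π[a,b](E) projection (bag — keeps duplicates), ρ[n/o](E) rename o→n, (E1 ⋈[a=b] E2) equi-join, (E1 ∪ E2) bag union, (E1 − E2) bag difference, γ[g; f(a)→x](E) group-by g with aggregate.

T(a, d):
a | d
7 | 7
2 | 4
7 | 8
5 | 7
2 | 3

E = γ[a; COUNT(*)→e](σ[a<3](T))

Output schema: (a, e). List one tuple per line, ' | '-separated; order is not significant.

Row counts bottom-up:
  T → 5
  σ[a<3](T) → 2
  γ[a; COUNT(*)→e](σ[a<3](T)) → 1

== RESULT ==
a | e
2 | 2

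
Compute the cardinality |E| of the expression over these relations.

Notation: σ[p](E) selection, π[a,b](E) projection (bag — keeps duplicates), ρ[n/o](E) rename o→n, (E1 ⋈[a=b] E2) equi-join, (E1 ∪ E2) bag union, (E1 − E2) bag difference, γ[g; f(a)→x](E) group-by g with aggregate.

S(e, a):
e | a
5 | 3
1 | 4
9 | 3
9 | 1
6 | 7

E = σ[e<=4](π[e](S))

Subexpression sizes:
  S → 5
  π[e](S) → 5
  σ[e<=4](π[e](S)) → 1

|E| = 1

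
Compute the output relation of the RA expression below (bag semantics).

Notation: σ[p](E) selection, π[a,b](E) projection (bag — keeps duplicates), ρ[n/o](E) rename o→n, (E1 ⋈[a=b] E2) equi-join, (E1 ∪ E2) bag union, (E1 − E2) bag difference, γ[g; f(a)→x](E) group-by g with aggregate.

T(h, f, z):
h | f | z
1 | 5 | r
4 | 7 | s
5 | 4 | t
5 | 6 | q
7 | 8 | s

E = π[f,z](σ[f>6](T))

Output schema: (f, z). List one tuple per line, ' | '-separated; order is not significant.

Per-node cardinality:
  T → 5
  σ[f>6](T) → 2
  π[f,z](σ[f>6](T)) → 2

== RESULT ==
f | z
7 | s
8 | s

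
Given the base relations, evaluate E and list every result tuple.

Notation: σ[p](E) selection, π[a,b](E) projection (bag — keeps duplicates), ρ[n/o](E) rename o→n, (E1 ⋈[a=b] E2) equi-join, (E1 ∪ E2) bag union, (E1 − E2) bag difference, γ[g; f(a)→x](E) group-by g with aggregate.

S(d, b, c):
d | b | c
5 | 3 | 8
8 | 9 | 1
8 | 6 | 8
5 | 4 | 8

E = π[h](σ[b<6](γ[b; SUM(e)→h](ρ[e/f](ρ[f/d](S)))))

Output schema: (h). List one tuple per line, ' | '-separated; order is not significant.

Stepwise |·|:
  S → 4
  ρ[f/d](S) → 4
  ρ[e/f](ρ[f/d](S)) → 4
  γ[b; SUM(e)→h](ρ[e/f](ρ[f/d](S))) → 4
  σ[b<6](γ[b; SUM(e)→h](ρ[e/f](ρ[f/d](S)))) → 2
  π[h](σ[b<6](γ[b; SUM(e)→h](ρ[e/f](ρ[f/d](S))))) → 2

== RESULT ==
h
5
5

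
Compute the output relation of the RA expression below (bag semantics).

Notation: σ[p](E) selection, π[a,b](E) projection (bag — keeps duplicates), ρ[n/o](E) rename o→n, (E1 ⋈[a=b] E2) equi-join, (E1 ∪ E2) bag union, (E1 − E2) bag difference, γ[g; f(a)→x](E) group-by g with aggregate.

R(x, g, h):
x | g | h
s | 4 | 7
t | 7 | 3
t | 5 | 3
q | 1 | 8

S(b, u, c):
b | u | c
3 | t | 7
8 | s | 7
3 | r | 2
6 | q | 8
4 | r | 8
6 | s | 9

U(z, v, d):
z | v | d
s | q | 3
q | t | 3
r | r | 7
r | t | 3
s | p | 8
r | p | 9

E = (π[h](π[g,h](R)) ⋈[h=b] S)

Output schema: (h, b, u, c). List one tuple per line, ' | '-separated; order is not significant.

Stepwise |·|:
  R → 4
  π[g,h](R) → 4
  π[h](π[g,h](R)) → 4
  S → 6
  (π[h](π[g,h](R)) ⋈[h=b] S) → 5

== RESULT ==
h | b | u | c
3 | 3 | r | 2
3 | 3 | r | 2
3 | 3 | t | 7
3 | 3 | t | 7
8 | 8 | s | 7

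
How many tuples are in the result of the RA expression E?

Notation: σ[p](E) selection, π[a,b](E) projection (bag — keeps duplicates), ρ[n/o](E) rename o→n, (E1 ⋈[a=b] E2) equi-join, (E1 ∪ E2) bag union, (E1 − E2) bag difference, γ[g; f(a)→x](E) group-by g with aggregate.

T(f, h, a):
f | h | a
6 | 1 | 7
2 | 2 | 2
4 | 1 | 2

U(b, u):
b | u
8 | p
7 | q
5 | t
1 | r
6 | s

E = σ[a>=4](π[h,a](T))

Per-node cardinality:
  T → 3
  π[h,a](T) → 3
  σ[a>=4](π[h,a](T)) → 1

|E| = 1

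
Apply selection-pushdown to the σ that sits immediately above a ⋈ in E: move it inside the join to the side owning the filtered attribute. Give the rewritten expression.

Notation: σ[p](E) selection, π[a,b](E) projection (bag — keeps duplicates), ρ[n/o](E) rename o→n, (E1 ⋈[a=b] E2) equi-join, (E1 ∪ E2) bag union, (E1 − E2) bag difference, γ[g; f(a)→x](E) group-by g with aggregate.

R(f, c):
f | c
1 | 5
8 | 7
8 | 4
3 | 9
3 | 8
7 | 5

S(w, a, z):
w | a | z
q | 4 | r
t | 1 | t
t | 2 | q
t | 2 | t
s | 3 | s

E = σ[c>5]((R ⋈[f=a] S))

σ filters on c, owned by the left side.
E' = (σ[c>5](R) ⋈[f=a] S)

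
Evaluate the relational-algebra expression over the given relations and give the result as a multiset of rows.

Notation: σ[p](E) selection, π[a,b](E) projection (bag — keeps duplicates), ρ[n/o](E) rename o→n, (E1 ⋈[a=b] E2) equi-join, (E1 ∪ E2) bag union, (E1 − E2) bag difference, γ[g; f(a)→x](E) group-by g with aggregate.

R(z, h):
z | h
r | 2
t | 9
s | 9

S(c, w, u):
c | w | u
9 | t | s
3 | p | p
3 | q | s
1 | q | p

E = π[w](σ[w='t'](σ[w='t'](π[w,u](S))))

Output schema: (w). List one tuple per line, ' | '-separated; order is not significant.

Subexpression sizes:
  S → 4
  π[w,u](S) → 4
  σ[w='t'](π[w,u](S)) → 1
  σ[w='t'](σ[w='t'](π[w,u](S))) → 1
  π[w](σ[w='t'](σ[w='t'](π[w,u](S)))) → 1

== RESULT ==
w
t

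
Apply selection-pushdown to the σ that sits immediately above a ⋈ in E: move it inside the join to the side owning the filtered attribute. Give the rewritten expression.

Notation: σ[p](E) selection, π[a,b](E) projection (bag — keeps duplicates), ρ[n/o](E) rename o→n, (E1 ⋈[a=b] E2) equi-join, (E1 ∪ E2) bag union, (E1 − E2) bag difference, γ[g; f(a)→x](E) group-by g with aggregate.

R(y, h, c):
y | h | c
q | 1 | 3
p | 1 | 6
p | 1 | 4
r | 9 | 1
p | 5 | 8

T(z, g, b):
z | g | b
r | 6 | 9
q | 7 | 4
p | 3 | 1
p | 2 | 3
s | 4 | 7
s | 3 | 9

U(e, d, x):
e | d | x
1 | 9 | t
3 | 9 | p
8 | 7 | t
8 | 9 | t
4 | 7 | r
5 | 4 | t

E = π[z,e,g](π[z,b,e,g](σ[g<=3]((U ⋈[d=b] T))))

σ filters on g, owned by the right side.
E' = π[z,e,g](π[z,b,e,g]((U ⋈[d=b] σ[g<=3](T))))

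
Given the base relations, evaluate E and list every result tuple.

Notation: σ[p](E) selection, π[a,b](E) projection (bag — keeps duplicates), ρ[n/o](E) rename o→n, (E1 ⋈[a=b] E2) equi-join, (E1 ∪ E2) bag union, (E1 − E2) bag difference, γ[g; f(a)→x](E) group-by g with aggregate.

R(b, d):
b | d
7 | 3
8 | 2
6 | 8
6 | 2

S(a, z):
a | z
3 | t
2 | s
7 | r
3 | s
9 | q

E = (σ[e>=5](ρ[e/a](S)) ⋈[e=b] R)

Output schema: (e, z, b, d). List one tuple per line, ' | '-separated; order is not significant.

Stepwise |·|:
  S → 5
  ρ[e/a](S) → 5
  σ[e>=5](ρ[e/a](S)) → 2
  R → 4
  (σ[e>=5](ρ[e/a](S)) ⋈[e=b] R) → 1

== RESULT ==
e | z | b | d
7 | r | 7 | 3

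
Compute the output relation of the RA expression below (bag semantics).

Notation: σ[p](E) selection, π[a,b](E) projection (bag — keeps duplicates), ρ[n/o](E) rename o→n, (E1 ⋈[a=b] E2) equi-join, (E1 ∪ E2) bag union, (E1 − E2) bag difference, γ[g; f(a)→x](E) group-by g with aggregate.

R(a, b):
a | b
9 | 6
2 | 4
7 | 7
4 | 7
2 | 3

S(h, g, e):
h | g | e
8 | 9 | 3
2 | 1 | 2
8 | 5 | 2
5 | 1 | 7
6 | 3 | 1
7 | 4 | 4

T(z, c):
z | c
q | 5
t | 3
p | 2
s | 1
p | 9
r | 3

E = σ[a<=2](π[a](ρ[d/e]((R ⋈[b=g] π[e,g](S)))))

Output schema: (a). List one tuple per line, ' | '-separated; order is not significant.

Subexpression sizes:
  R → 5
  S → 6
  π[e,g](S) → 6
  (R ⋈[b=g] π[e,g](S)) → 2
  ρ[d/e]((R ⋈[b=g] π[e,g](S))) → 2
  π[a](ρ[d/e]((R ⋈[b=g] π[e,g](S)))) → 2
  σ[a<=2](π[a](ρ[d/e]((R ⋈[b=g] π[e,g](S))))) → 2

== RESULT ==
a
2
2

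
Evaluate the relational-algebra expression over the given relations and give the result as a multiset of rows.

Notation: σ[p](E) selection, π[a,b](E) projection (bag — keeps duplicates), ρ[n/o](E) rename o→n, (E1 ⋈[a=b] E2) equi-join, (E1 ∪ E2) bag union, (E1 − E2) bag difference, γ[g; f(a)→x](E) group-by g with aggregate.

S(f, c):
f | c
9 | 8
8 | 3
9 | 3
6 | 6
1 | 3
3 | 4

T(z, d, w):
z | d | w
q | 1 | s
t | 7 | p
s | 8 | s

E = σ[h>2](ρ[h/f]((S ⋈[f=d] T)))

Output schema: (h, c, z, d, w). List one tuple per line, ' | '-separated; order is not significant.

Stepwise |·|:
  S → 6
  T → 3
  (S ⋈[f=d] T) → 2
  ρ[h/f]((S ⋈[f=d] T)) → 2
  σ[h>2](ρ[h/f]((S ⋈[f=d] T))) → 1

== RESULT ==
h | c | z | d | w
8 | 3 | s | 8 | s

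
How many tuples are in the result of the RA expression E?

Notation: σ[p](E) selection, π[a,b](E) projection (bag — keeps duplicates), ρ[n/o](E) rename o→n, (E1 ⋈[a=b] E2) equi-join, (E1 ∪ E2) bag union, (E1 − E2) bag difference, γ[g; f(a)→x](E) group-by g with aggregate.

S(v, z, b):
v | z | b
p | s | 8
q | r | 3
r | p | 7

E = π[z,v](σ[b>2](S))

Subexpression sizes:
  S → 3
  σ[b>2](S) → 3
  π[z,v](σ[b>2](S)) → 3

|E| = 3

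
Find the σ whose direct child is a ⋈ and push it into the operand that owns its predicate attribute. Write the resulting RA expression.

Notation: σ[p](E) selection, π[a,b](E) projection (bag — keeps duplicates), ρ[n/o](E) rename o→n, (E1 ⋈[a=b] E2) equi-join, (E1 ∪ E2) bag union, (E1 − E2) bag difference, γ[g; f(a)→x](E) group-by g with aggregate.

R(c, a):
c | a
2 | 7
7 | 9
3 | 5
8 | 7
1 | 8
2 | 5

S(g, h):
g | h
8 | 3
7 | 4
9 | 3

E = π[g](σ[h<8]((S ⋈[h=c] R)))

σ filters on h, owned by the left side.
E' = π[g]((σ[h<8](S) ⋈[h=c] R))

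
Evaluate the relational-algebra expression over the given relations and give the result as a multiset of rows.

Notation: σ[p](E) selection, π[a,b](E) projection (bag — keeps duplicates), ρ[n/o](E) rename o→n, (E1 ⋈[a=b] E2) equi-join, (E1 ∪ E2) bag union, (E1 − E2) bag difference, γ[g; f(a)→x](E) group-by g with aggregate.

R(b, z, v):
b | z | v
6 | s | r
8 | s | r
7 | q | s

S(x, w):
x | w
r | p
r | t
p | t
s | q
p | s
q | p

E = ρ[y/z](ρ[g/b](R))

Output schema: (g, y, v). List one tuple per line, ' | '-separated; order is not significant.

Stepwise |·|:
  R → 3
  ρ[g/b](R) → 3
  ρ[y/z](ρ[g/b](R)) → 3

== RESULT ==
g | y | v
6 | s | r
7 | q | s
8 | s | r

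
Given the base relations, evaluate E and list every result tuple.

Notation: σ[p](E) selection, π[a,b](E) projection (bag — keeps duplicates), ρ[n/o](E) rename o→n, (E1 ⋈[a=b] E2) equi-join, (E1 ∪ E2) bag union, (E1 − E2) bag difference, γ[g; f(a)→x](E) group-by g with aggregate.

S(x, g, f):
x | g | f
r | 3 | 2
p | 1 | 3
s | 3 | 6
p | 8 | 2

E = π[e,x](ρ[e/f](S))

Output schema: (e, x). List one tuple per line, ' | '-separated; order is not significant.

Per-node cardinality:
  S → 4
  ρ[e/f](S) → 4
  π[e,x](ρ[e/f](S)) → 4

== RESULT ==
e | x
2 | p
2 | r
3 | p
6 | s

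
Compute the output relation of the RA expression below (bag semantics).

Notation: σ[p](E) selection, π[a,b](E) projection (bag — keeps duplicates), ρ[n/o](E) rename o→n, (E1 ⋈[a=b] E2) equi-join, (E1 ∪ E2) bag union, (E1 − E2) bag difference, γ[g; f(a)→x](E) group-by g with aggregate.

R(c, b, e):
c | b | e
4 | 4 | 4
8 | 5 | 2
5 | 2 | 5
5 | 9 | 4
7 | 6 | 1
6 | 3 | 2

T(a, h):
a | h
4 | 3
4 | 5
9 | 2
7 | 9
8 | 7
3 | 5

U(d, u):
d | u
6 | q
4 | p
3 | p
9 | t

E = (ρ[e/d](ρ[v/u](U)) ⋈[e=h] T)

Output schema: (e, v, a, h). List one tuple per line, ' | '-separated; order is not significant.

Per-node cardinality:
  U → 4
  ρ[v/u](U) → 4
  ρ[e/d](ρ[v/u](U)) → 4
  T → 6
  (ρ[e/d](ρ[v/u](U)) ⋈[e=h] T) → 2

== RESULT ==
e | v | a | h
3 | p | 4 | 3
9 | t | 7 | 9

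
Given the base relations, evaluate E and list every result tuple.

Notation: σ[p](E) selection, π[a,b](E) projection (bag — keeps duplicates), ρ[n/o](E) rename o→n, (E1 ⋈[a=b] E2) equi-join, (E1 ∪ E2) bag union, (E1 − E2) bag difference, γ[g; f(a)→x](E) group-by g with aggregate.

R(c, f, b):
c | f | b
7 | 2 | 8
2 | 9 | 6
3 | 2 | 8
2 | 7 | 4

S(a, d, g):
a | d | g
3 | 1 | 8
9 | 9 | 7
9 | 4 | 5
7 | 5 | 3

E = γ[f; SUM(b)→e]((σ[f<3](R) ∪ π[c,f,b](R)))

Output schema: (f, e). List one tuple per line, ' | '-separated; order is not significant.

Stepwise |·|:
  R → 4
  σ[f<3](R) → 2
  R → 4
  π[c,f,b](R) → 4
  (σ[f<3](R) ∪ π[c,f,b](R)) → 6
  γ[f; SUM(b)→e]((σ[f<3](R) ∪ π[c,f,b](R))) → 3

== RESULT ==
f | e
2 | 32
7 | 4
9 | 6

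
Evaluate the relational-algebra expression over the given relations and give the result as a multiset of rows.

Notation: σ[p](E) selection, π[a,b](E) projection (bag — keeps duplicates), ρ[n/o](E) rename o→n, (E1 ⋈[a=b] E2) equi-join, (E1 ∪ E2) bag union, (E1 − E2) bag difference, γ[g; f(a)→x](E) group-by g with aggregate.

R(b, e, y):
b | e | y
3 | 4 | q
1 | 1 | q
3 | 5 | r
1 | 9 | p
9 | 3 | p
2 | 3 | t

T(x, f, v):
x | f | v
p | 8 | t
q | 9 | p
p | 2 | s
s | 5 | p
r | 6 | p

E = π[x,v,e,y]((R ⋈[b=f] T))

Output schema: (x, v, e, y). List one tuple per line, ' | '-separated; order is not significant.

Stepwise |·|:
  R → 6
  T → 5
  (R ⋈[b=f] T) → 2
  π[x,v,e,y]((R ⋈[b=f] T)) → 2

== RESULT ==
x | v | e | y
p | s | 3 | t
q | p | 3 | p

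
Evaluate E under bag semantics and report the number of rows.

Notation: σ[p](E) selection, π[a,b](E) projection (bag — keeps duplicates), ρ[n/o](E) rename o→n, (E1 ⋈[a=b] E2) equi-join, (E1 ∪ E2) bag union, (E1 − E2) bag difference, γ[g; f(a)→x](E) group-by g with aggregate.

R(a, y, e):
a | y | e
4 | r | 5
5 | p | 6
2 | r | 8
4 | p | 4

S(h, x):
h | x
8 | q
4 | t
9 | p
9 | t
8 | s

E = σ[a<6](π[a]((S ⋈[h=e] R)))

Row counts bottom-up:
  S → 5
  R → 4
  (S ⋈[h=e] R) → 3
  π[a]((S ⋈[h=e] R)) → 3
  σ[a<6](π[a]((S ⋈[h=e] R))) → 3

|E| = 3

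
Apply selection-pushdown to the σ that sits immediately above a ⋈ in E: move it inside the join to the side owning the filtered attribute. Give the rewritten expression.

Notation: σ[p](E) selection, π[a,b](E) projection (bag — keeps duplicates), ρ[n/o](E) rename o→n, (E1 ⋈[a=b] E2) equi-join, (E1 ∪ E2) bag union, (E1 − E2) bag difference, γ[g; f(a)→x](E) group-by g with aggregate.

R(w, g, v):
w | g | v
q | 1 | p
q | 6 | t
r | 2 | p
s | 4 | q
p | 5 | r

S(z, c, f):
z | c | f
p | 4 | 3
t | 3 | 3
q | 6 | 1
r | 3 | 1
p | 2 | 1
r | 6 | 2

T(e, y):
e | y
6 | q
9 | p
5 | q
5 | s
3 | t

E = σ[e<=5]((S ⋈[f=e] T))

σ filters on e, owned by the right side.
E' = (S ⋈[f=e] σ[e<=5](T))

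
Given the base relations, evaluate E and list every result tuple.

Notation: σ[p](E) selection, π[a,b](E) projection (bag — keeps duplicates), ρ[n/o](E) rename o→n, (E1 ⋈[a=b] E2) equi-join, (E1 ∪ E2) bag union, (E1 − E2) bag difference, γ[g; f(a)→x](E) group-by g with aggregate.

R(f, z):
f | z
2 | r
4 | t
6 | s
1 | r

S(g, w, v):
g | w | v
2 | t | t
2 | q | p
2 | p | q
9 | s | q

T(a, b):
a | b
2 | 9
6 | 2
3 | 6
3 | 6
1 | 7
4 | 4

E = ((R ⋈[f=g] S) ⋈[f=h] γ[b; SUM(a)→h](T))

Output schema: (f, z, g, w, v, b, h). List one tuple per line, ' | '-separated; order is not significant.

Stepwise |·|:
  R → 4
  S → 4
  (R ⋈[f=g] S) → 3
  T → 6
  γ[b; SUM(a)→h](T) → 5
  ((R ⋈[f=g] S) ⋈[f=h] γ[b; SUM(a)→h](T)) → 3

== RESULT ==
f | z | g | w | v | b | h
2 | r | 2 | p | q | 9 | 2
2 | r | 2 | q | p | 9 | 2
2 | r | 2 | t | t | 9 | 2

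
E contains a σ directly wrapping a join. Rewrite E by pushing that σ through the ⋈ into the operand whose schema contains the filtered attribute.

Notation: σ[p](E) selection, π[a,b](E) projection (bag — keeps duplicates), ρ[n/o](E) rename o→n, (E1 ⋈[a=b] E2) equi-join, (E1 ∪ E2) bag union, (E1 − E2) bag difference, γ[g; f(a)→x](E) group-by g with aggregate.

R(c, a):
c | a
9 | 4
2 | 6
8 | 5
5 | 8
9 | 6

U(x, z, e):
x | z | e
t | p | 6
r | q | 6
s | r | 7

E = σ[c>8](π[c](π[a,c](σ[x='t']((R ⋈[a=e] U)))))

σ filters on x, owned by the right side.
E' = σ[c>8](π[c](π[a,c]((R ⋈[a=e] σ[x='t'](U)))))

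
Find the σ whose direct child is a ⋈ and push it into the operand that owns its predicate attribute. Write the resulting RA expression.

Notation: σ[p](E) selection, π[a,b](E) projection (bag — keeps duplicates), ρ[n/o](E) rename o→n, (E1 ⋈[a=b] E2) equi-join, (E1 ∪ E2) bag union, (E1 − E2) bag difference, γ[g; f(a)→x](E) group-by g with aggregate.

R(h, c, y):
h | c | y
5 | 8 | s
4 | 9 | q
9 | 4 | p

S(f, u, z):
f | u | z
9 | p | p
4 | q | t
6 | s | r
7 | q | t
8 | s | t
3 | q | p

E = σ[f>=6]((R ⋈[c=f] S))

σ filters on f, owned by the right side.
E' = (R ⋈[c=f] σ[f>=6](S))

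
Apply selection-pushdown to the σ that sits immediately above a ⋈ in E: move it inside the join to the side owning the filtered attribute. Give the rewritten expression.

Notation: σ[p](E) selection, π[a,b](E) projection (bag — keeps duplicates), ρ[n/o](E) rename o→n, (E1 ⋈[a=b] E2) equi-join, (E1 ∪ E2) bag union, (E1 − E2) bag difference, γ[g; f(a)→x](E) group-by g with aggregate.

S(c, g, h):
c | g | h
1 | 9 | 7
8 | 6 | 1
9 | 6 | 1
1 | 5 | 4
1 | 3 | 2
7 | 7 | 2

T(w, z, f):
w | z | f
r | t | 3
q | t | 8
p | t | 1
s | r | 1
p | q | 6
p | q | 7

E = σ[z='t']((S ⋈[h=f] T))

σ filters on z, owned by the right side.
E' = (S ⋈[h=f] σ[z='t'](T))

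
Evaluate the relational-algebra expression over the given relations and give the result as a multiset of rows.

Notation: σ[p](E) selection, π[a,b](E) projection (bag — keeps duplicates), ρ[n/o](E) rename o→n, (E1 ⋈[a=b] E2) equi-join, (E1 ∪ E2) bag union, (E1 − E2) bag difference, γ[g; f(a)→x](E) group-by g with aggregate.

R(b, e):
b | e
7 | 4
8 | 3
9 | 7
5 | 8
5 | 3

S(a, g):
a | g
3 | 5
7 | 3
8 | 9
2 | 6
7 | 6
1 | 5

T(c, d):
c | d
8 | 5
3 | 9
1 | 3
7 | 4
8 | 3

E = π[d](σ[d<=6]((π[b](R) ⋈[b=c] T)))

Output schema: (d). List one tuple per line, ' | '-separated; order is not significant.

Per-node cardinality:
  R → 5
  π[b](R) → 5
  T → 5
  (π[b](R) ⋈[b=c] T) → 3
  σ[d<=6]((π[b](R) ⋈[b=c] T)) → 3
  π[d](σ[d<=6]((π[b](R) ⋈[b=c] T))) → 3

== RESULT ==
d
3
4
5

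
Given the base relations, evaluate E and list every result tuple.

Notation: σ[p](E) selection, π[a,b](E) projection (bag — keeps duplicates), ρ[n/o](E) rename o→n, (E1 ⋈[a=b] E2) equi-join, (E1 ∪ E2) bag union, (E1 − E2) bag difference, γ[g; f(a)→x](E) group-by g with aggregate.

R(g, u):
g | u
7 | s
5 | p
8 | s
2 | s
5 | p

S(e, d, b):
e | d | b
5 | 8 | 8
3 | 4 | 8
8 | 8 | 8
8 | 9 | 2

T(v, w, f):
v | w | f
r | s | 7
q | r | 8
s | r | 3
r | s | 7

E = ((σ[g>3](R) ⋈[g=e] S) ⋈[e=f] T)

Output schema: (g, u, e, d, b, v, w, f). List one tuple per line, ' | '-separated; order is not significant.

Row counts bottom-up:
  R → 5
  σ[g>3](R) → 4
  S → 4
  (σ[g>3](R) ⋈[g=e] S) → 4
  T → 4
  ((σ[g>3](R) ⋈[g=e] S) ⋈[e=f] T) → 2

== RESULT ==
g | u | e | d | b | v | w | f
8 | s | 8 | 8 | 8 | q | r | 8
8 | s | 8 | 9 | 2 | q | r | 8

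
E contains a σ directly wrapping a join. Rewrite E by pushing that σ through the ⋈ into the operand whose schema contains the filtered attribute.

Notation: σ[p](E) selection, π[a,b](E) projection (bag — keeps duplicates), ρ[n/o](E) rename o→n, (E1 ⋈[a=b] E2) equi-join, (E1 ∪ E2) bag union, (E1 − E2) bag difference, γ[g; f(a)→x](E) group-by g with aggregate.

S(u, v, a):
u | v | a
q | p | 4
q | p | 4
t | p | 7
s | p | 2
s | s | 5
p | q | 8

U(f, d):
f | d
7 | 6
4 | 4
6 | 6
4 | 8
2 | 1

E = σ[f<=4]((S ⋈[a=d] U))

σ filters on f, owned by the right side.
E' = (S ⋈[a=d] σ[f<=4](U))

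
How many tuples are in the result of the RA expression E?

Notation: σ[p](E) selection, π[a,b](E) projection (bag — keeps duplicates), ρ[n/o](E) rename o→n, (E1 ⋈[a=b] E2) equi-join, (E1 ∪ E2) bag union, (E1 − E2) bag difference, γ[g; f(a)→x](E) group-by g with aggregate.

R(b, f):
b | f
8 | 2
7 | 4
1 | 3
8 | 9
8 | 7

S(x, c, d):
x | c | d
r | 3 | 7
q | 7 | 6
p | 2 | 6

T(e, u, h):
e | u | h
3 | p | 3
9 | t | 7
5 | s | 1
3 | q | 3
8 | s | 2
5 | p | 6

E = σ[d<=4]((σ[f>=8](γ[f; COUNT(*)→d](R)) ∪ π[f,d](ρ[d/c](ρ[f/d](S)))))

Stepwise |·|:
  R → 5
  γ[f; COUNT(*)→d](R) → 5
  σ[f>=8](γ[f; COUNT(*)→d](R)) → 1
  S → 3
  ρ[f/d](S) → 3
  ρ[d/c](ρ[f/d](S)) → 3
  π[f,d](ρ[d/c](ρ[f/d](S))) → 3
  (σ[f>=8](γ[f; COUNT(*)→d](R)) ∪ π[f,d](ρ[d/c](ρ[f/d](S)))) → 4
  σ[d<=4]((σ[f>=8](γ[f; COUNT(*)→d](R)) ∪ π[f,d](ρ[d/c](ρ[f/d](S))))) → 3

|E| = 3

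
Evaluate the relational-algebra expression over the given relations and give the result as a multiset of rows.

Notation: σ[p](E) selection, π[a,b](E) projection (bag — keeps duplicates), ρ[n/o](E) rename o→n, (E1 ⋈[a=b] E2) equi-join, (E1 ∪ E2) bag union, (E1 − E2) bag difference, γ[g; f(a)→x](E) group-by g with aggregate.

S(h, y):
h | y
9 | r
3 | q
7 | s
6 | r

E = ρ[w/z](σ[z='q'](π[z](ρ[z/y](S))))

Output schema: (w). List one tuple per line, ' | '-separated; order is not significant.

Per-node cardinality:
  S → 4
  ρ[z/y](S) → 4
  π[z](ρ[z/y](S)) → 4
  σ[z='q'](π[z](ρ[z/y](S))) → 1
  ρ[w/z](σ[z='q'](π[z](ρ[z/y](S)))) → 1

== RESULT ==
w
q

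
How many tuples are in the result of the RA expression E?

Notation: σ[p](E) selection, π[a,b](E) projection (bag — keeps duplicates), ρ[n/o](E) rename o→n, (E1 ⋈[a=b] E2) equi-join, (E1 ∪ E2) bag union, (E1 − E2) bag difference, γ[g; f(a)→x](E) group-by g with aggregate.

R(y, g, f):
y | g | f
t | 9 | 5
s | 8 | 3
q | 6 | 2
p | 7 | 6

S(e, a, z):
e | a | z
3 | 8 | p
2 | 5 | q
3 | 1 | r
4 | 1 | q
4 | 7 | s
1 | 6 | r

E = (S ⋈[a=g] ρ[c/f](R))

Stepwise |·|:
  S → 6
  R → 4
  ρ[c/f](R) → 4
  (S ⋈[a=g] ρ[c/f](R)) → 3

|E| = 3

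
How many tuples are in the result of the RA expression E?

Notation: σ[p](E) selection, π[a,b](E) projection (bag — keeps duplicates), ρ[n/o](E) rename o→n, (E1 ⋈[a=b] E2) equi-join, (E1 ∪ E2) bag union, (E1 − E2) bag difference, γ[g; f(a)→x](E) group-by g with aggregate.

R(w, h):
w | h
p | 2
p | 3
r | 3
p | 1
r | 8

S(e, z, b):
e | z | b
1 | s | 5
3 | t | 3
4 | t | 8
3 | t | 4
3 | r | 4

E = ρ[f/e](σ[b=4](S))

Stepwise |·|:
  S → 5
  σ[b=4](S) → 2
  ρ[f/e](σ[b=4](S)) → 2

|E| = 2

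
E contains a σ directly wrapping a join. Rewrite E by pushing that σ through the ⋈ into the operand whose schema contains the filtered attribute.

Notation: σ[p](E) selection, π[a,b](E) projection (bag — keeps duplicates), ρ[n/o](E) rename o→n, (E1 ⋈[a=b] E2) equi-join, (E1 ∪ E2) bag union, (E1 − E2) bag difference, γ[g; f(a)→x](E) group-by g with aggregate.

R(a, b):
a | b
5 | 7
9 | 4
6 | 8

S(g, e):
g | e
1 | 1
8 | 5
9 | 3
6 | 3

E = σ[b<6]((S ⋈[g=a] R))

σ filters on b, owned by the right side.
E' = (S ⋈[g=a] σ[b<6](R))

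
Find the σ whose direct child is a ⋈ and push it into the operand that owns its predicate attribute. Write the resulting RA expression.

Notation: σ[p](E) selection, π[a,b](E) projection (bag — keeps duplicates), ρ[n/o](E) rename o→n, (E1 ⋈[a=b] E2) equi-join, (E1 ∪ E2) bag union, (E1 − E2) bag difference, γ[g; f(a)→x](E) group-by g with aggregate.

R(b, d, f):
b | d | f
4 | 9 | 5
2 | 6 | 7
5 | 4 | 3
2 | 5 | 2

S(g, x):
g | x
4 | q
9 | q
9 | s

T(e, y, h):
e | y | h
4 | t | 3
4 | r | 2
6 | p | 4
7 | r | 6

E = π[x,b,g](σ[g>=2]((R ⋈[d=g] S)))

σ filters on g, owned by the right side.
E' = π[x,b,g]((R ⋈[d=g] σ[g>=2](S)))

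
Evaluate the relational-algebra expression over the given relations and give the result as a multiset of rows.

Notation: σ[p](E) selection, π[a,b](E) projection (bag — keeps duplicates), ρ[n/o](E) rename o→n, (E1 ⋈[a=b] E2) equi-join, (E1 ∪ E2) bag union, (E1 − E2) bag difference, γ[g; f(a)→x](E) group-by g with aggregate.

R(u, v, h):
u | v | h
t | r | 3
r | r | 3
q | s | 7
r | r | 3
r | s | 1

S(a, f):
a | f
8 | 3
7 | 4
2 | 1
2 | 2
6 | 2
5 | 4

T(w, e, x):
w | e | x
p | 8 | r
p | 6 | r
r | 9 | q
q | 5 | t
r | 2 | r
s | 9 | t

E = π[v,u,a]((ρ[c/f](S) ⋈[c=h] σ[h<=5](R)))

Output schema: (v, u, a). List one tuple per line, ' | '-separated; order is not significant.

Subexpression sizes:
  S → 6
  ρ[c/f](S) → 6
  R → 5
  σ[h<=5](R) → 4
  (ρ[c/f](S) ⋈[c=h] σ[h<=5](R)) → 4
  π[v,u,a]((ρ[c/f](S) ⋈[c=h] σ[h<=5](R))) → 4

== RESULT ==
v | u | a
r | r | 8
r | r | 8
r | t | 8
s | r | 2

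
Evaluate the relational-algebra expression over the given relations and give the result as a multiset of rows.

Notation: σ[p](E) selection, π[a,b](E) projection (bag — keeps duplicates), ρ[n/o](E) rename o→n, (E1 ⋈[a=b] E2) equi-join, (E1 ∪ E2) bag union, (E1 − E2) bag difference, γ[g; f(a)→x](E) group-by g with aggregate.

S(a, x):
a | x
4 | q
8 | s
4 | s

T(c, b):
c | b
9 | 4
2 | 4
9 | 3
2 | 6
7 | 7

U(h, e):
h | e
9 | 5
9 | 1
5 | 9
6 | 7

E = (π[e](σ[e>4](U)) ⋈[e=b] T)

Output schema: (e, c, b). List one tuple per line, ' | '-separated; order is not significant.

Row counts bottom-up:
  U → 4
  σ[e>4](U) → 3
  π[e](σ[e>4](U)) → 3
  T → 5
  (π[e](σ[e>4](U)) ⋈[e=b] T) → 1

== RESULT ==
e | c | b
7 | 7 | 7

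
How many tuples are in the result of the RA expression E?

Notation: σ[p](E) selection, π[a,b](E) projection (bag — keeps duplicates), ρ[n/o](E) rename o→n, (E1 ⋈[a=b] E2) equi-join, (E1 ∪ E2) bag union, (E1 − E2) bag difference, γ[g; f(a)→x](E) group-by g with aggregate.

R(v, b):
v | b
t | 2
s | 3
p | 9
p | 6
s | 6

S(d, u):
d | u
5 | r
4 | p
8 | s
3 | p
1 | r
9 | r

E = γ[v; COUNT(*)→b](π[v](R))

Per-node cardinality:
  R → 5
  π[v](R) → 5
  γ[v; COUNT(*)→b](π[v](R)) → 3

|E| = 3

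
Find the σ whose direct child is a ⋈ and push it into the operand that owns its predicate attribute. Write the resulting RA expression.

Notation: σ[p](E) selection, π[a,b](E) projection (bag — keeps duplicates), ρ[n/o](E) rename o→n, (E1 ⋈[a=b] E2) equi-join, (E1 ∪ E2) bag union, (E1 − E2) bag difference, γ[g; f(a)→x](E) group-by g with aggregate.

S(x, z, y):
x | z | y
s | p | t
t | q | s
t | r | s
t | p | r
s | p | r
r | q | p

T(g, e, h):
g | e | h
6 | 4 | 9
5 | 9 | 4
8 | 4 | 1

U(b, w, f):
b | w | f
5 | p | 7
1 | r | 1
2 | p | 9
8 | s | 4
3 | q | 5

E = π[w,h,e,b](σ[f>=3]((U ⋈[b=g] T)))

σ filters on f, owned by the left side.
E' = π[w,h,e,b]((σ[f>=3](U) ⋈[b=g] T))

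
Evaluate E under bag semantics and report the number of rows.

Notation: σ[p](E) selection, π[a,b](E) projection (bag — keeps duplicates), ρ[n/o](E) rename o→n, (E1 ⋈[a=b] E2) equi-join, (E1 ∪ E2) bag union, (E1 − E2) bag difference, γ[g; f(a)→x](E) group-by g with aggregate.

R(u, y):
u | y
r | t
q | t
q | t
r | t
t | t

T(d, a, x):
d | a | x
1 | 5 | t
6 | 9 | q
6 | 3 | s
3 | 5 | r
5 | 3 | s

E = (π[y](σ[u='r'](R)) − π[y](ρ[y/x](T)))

Stepwise |·|:
  R → 5
  σ[u='r'](R) → 2
  π[y](σ[u='r'](R)) → 2
  T → 5
  ρ[y/x](T) → 5
  π[y](ρ[y/x](T)) → 5
  (π[y](σ[u='r'](R)) − π[y](ρ[y/x](T))) → 1

|E| = 1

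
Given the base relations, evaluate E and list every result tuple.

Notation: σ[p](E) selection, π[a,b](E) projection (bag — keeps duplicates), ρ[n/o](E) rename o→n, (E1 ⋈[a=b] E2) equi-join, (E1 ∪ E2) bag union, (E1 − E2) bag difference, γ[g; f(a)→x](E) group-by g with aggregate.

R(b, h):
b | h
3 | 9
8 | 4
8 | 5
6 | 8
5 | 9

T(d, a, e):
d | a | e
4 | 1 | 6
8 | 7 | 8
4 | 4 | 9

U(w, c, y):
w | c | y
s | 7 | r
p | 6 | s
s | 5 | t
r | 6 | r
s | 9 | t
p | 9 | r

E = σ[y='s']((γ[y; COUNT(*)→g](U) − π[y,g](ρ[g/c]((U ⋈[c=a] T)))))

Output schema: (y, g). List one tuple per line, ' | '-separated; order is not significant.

Subexpression sizes:
  U → 6
  γ[y; COUNT(*)→g](U) → 3
  U → 6
  T → 3
  (U ⋈[c=a] T) → 1
  ρ[g/c]((U ⋈[c=a] T)) → 1
  π[y,g](ρ[g/c]((U ⋈[c=a] T))) → 1
  (γ[y; COUNT(*)→g](U) − π[y,g](ρ[g/c]((U ⋈[c=a] T)))) → 3
  σ[y='s']((γ[y; COUNT(*)→g](U) − π[y,g](ρ[g/c]((U ⋈[c=a] T))))) → 1

== RESULT ==
y | g
s | 1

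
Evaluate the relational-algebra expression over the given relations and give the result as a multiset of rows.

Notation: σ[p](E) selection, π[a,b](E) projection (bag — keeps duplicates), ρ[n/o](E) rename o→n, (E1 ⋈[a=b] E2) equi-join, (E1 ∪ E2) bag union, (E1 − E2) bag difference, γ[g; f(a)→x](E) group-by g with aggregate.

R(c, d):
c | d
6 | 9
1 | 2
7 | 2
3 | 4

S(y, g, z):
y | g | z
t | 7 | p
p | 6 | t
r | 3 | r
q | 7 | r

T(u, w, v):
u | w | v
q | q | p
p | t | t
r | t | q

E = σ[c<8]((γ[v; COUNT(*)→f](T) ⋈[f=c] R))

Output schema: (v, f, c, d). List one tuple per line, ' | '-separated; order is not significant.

Per-node cardinality:
  T → 3
  γ[v; COUNT(*)→f](T) → 3
  R → 4
  (γ[v; COUNT(*)→f](T) ⋈[f=c] R) → 3
  σ[c<8]((γ[v; COUNT(*)→f](T) ⋈[f=c] R)) → 3

== RESULT ==
v | f | c | d
p | 1 | 1 | 2
q | 1 | 1 | 2
t | 1 | 1 | 2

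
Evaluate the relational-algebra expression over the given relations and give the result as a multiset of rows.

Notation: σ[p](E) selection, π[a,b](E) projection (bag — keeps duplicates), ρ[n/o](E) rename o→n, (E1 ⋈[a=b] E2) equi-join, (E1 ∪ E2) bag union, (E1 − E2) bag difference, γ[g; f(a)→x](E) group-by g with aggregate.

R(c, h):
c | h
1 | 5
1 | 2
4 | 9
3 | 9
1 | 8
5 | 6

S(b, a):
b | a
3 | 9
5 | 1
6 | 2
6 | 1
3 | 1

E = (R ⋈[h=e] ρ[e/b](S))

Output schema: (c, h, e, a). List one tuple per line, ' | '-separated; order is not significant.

Per-node cardinality:
  R → 6
  S → 5
  ρ[e/b](S) → 5
  (R ⋈[h=e] ρ[e/b](S)) → 3

== RESULT ==
c | h | e | a
1 | 5 | 5 | 1
5 | 6 | 6 | 1
5 | 6 | 6 | 2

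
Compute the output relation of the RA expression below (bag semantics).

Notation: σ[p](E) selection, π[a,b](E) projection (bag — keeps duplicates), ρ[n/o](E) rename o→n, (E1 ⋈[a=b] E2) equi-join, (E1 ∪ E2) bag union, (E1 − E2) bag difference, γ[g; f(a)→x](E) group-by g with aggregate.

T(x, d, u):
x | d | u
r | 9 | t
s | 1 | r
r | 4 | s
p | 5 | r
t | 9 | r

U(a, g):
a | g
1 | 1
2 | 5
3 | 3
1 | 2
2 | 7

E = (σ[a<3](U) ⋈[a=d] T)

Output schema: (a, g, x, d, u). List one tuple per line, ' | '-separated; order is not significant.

Row counts bottom-up:
  U → 5
  σ[a<3](U) → 4
  T → 5
  (σ[a<3](U) ⋈[a=d] T) → 2

== RESULT ==
a | g | x | d | u
1 | 1 | s | 1 | r
1 | 2 | s | 1 | r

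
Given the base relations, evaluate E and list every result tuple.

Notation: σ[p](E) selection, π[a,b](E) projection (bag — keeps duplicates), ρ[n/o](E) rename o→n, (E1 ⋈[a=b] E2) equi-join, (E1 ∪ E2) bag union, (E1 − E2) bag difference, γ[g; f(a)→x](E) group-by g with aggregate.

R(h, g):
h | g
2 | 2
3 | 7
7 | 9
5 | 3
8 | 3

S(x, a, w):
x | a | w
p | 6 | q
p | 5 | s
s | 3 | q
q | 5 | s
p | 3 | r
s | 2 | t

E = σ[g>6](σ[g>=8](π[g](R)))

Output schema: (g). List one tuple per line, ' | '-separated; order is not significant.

Stepwise |·|:
  R → 5
  π[g](R) → 5
  σ[g>=8](π[g](R)) → 1
  σ[g>6](σ[g>=8](π[g](R))) → 1

== RESULT ==
g
9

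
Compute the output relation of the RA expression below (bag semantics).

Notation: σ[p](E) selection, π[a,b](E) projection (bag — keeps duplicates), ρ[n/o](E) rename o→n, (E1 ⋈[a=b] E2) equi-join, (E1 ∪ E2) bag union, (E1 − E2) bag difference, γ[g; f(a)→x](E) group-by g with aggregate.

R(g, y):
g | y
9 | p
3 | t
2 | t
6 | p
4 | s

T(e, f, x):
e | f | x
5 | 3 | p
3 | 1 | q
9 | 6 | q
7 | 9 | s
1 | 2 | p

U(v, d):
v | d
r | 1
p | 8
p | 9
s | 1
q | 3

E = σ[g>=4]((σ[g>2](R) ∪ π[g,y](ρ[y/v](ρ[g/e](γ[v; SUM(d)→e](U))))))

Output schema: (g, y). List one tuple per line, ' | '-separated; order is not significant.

Stepwise |·|:
  R → 5
  σ[g>2](R) → 4
  U → 5
  γ[v; SUM(d)→e](U) → 4
  ρ[g/e](γ[v; SUM(d)→e](U)) → 4
  ρ[y/v](ρ[g/e](γ[v; SUM(d)→e](U))) → 4
  π[g,y](ρ[y/v](ρ[g/e](γ[v; SUM(d)→e](U)))) → 4
  (σ[g>2](R) ∪ π[g,y](ρ[y/v](ρ[g/e](γ[v; SUM(d)→e](U))))) → 8
  σ[g>=4]((σ[g>2](R) ∪ π[g,y](ρ[y/v](ρ[g/e](γ[v; SUM(d)→e](U)))))) → 4

== RESULT ==
g | y
4 | s
6 | p
9 | p
17 | p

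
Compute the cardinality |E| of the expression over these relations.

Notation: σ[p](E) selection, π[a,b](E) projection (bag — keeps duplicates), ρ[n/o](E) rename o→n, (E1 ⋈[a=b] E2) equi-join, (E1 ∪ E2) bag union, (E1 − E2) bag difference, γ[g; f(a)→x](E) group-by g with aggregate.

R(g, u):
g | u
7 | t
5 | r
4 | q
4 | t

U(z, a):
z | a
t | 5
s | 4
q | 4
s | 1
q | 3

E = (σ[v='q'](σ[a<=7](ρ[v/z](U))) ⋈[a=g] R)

Row counts bottom-up:
  U → 5
  ρ[v/z](U) → 5
  σ[a<=7](ρ[v/z](U)) → 5
  σ[v='q'](σ[a<=7](ρ[v/z](U))) → 2
  R → 4
  (σ[v='q'](σ[a<=7](ρ[v/z](U))) ⋈[a=g] R) → 2

|E| = 2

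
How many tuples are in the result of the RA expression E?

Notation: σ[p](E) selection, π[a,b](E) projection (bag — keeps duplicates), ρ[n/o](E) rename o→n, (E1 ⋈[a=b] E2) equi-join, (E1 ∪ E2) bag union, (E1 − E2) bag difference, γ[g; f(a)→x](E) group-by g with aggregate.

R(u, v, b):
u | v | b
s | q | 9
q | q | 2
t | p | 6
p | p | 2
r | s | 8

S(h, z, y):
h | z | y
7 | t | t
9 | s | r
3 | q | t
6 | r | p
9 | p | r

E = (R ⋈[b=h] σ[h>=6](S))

Row counts bottom-up:
  R → 5
  S → 5
  σ[h>=6](S) → 4
  (R ⋈[b=h] σ[h>=6](S)) → 3

|E| = 3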